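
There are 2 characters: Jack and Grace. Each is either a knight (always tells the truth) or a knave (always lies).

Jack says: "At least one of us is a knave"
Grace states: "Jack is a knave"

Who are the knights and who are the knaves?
Jack is a knight.
Grace is a knave.

Verification:
- Jack (knight) says "At least one of us is a knave" - this is TRUE because Grace is a knave.
- Grace (knave) says "Jack is a knave" - this is FALSE (a lie) because Jack is a knight.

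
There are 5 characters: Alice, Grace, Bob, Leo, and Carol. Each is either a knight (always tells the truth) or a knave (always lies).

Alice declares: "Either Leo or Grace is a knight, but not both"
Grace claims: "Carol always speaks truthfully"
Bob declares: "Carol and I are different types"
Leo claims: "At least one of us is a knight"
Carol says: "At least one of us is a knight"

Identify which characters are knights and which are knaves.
Alice is a knave.
Grace is a knave.
Bob is a knave.
Leo is a knave.
Carol is a knave.

Verification:
- Alice (knave) says "Either Leo or Grace is a knight, but not both" - this is FALSE (a lie) because Leo is a knave and Grace is a knave.
- Grace (knave) says "Carol always speaks truthfully" - this is FALSE (a lie) because Carol is a knave.
- Bob (knave) says "Carol and I are different types" - this is FALSE (a lie) because Bob is a knave and Carol is a knave.
- Leo (knave) says "At least one of us is a knight" - this is FALSE (a lie) because no one is a knight.
- Carol (knave) says "At least one of us is a knight" - this is FALSE (a lie) because no one is a knight.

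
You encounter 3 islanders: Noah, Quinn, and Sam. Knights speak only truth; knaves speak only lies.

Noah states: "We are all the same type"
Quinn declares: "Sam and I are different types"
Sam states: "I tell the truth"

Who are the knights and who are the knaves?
Noah is a knave.
Quinn is a knight.
Sam is a knave.

Verification:
- Noah (knave) says "We are all the same type" - this is FALSE (a lie) because Quinn is a knight and Noah and Sam are knaves.
- Quinn (knight) says "Sam and I are different types" - this is TRUE because Quinn is a knight and Sam is a knave.
- Sam (knave) says "I tell the truth" - this is FALSE (a lie) because Sam is a knave.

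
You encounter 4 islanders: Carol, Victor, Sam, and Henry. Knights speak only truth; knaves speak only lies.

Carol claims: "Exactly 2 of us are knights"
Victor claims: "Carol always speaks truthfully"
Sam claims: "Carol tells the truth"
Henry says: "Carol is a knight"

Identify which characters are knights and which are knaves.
Carol is a knave.
Victor is a knave.
Sam is a knave.
Henry is a knave.

Verification:
- Carol (knave) says "Exactly 2 of us are knights" - this is FALSE (a lie) because there are 0 knights.
- Victor (knave) says "Carol always speaks truthfully" - this is FALSE (a lie) because Carol is a knave.
- Sam (knave) says "Carol tells the truth" - this is FALSE (a lie) because Carol is a knave.
- Henry (knave) says "Carol is a knight" - this is FALSE (a lie) because Carol is a knave.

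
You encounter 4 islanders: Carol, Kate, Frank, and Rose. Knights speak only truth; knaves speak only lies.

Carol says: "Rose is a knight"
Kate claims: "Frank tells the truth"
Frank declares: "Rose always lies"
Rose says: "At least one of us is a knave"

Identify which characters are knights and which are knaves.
Carol is a knight.
Kate is a knave.
Frank is a knave.
Rose is a knight.

Verification:
- Carol (knight) says "Rose is a knight" - this is TRUE because Rose is a knight.
- Kate (knave) says "Frank tells the truth" - this is FALSE (a lie) because Frank is a knave.
- Frank (knave) says "Rose always lies" - this is FALSE (a lie) because Rose is a knight.
- Rose (knight) says "At least one of us is a knave" - this is TRUE because Kate and Frank are knaves.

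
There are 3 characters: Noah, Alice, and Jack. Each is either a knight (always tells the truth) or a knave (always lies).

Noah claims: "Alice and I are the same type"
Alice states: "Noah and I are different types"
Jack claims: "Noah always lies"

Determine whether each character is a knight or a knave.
Noah is a knave.
Alice is a knight.
Jack is a knight.

Verification:
- Noah (knave) says "Alice and I are the same type" - this is FALSE (a lie) because Noah is a knave and Alice is a knight.
- Alice (knight) says "Noah and I are different types" - this is TRUE because Alice is a knight and Noah is a knave.
- Jack (knight) says "Noah always lies" - this is TRUE because Noah is a knave.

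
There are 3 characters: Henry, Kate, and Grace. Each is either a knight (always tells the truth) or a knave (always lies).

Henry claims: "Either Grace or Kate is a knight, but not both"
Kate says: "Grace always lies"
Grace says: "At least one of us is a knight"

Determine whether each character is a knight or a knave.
Henry is a knight.
Kate is a knave.
Grace is a knight.

Verification:
- Henry (knight) says "Either Grace or Kate is a knight, but not both" - this is TRUE because Grace is a knight and Kate is a knave.
- Kate (knave) says "Grace always lies" - this is FALSE (a lie) because Grace is a knight.
- Grace (knight) says "At least one of us is a knight" - this is TRUE because Henry and Grace are knights.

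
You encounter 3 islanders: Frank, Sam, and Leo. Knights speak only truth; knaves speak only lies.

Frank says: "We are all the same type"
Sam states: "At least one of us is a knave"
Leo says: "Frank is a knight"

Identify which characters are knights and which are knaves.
Frank is a knave.
Sam is a knight.
Leo is a knave.

Verification:
- Frank (knave) says "We are all the same type" - this is FALSE (a lie) because Sam is a knight and Frank and Leo are knaves.
- Sam (knight) says "At least one of us is a knave" - this is TRUE because Frank and Leo are knaves.
- Leo (knave) says "Frank is a knight" - this is FALSE (a lie) because Frank is a knave.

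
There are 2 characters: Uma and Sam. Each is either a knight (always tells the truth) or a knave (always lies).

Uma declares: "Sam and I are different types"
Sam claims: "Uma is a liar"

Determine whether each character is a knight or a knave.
Uma is a knight.
Sam is a knave.

Verification:
- Uma (knight) says "Sam and I are different types" - this is TRUE because Uma is a knight and Sam is a knave.
- Sam (knave) says "Uma is a liar" - this is FALSE (a lie) because Uma is a knight.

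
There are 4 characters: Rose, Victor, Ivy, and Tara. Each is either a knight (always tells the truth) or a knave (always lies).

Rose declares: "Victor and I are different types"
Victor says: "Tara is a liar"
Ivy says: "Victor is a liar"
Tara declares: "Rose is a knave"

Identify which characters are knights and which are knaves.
Rose is a knave.
Victor is a knave.
Ivy is a knight.
Tara is a knight.

Verification:
- Rose (knave) says "Victor and I are different types" - this is FALSE (a lie) because Rose is a knave and Victor is a knave.
- Victor (knave) says "Tara is a liar" - this is FALSE (a lie) because Tara is a knight.
- Ivy (knight) says "Victor is a liar" - this is TRUE because Victor is a knave.
- Tara (knight) says "Rose is a knave" - this is TRUE because Rose is a knave.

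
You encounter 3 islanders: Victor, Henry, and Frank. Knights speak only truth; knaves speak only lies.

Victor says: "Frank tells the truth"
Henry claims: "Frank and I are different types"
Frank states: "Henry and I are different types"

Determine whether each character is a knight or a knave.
Victor is a knave.
Henry is a knave.
Frank is a knave.

Verification:
- Victor (knave) says "Frank tells the truth" - this is FALSE (a lie) because Frank is a knave.
- Henry (knave) says "Frank and I are different types" - this is FALSE (a lie) because Henry is a knave and Frank is a knave.
- Frank (knave) says "Henry and I are different types" - this is FALSE (a lie) because Frank is a knave and Henry is a knave.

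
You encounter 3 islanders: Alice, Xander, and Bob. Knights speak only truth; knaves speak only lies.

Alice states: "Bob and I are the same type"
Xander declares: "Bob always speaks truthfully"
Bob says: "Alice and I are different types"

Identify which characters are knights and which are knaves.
Alice is a knave.
Xander is a knight.
Bob is a knight.

Verification:
- Alice (knave) says "Bob and I are the same type" - this is FALSE (a lie) because Alice is a knave and Bob is a knight.
- Xander (knight) says "Bob always speaks truthfully" - this is TRUE because Bob is a knight.
- Bob (knight) says "Alice and I are different types" - this is TRUE because Bob is a knight and Alice is a knave.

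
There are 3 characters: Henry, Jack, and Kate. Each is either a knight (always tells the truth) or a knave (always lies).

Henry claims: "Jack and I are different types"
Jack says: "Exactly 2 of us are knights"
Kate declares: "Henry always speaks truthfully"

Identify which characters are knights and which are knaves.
Henry is a knave.
Jack is a knave.
Kate is a knave.

Verification:
- Henry (knave) says "Jack and I are different types" - this is FALSE (a lie) because Henry is a knave and Jack is a knave.
- Jack (knave) says "Exactly 2 of us are knights" - this is FALSE (a lie) because there are 0 knights.
- Kate (knave) says "Henry always speaks truthfully" - this is FALSE (a lie) because Henry is a knave.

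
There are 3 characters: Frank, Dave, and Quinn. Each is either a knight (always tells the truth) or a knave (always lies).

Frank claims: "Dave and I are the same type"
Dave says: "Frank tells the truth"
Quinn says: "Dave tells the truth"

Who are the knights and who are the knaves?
Frank is a knight.
Dave is a knight.
Quinn is a knight.

Verification:
- Frank (knight) says "Dave and I are the same type" - this is TRUE because Frank is a knight and Dave is a knight.
- Dave (knight) says "Frank tells the truth" - this is TRUE because Frank is a knight.
- Quinn (knight) says "Dave tells the truth" - this is TRUE because Dave is a knight.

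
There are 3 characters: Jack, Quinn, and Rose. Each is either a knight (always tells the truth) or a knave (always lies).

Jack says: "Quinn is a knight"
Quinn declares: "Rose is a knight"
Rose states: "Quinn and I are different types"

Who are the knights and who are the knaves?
Jack is a knave.
Quinn is a knave.
Rose is a knave.

Verification:
- Jack (knave) says "Quinn is a knight" - this is FALSE (a lie) because Quinn is a knave.
- Quinn (knave) says "Rose is a knight" - this is FALSE (a lie) because Rose is a knave.
- Rose (knave) says "Quinn and I are different types" - this is FALSE (a lie) because Rose is a knave and Quinn is a knave.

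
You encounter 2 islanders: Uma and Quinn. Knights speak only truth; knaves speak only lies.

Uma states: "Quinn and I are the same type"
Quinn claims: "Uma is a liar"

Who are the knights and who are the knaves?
Uma is a knave.
Quinn is a knight.

Verification:
- Uma (knave) says "Quinn and I are the same type" - this is FALSE (a lie) because Uma is a knave and Quinn is a knight.
- Quinn (knight) says "Uma is a liar" - this is TRUE because Uma is a knave.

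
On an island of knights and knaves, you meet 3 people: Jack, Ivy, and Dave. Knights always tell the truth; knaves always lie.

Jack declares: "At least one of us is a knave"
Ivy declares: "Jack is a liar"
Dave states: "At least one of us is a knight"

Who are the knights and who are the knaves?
Jack is a knight.
Ivy is a knave.
Dave is a knight.

Verification:
- Jack (knight) says "At least one of us is a knave" - this is TRUE because Ivy is a knave.
- Ivy (knave) says "Jack is a liar" - this is FALSE (a lie) because Jack is a knight.
- Dave (knight) says "At least one of us is a knight" - this is TRUE because Jack and Dave are knights.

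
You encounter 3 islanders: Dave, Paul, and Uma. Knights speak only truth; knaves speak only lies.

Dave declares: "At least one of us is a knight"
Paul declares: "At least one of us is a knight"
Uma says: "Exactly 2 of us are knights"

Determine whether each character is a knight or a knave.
Dave is a knave.
Paul is a knave.
Uma is a knave.

Verification:
- Dave (knave) says "At least one of us is a knight" - this is FALSE (a lie) because no one is a knight.
- Paul (knave) says "At least one of us is a knight" - this is FALSE (a lie) because no one is a knight.
- Uma (knave) says "Exactly 2 of us are knights" - this is FALSE (a lie) because there are 0 knights.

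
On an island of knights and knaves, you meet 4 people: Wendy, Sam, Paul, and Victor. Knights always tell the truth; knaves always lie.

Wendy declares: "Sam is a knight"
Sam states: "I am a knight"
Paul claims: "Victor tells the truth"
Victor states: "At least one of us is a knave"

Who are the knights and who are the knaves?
Wendy is a knave.
Sam is a knave.
Paul is a knight.
Victor is a knight.

Verification:
- Wendy (knave) says "Sam is a knight" - this is FALSE (a lie) because Sam is a knave.
- Sam (knave) says "I am a knight" - this is FALSE (a lie) because Sam is a knave.
- Paul (knight) says "Victor tells the truth" - this is TRUE because Victor is a knight.
- Victor (knight) says "At least one of us is a knave" - this is TRUE because Wendy and Sam are knaves.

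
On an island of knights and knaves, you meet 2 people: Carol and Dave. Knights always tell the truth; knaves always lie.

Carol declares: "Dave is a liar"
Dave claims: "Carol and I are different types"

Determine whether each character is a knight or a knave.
Carol is a knave.
Dave is a knight.

Verification:
- Carol (knave) says "Dave is a liar" - this is FALSE (a lie) because Dave is a knight.
- Dave (knight) says "Carol and I are different types" - this is TRUE because Dave is a knight and Carol is a knave.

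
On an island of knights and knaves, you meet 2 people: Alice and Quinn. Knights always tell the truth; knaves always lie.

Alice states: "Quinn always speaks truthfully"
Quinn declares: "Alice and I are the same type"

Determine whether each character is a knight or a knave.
Alice is a knight.
Quinn is a knight.

Verification:
- Alice (knight) says "Quinn always speaks truthfully" - this is TRUE because Quinn is a knight.
- Quinn (knight) says "Alice and I are the same type" - this is TRUE because Quinn is a knight and Alice is a knight.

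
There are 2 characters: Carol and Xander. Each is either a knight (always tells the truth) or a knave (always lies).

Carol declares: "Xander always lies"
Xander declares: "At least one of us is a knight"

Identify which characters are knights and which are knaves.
Carol is a knave.
Xander is a knight.

Verification:
- Carol (knave) says "Xander always lies" - this is FALSE (a lie) because Xander is a knight.
- Xander (knight) says "At least one of us is a knight" - this is TRUE because Xander is a knight.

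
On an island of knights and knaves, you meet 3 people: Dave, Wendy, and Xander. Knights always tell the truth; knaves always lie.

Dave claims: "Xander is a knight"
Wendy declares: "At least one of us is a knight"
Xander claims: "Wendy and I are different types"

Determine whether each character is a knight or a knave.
Dave is a knave.
Wendy is a knave.
Xander is a knave.

Verification:
- Dave (knave) says "Xander is a knight" - this is FALSE (a lie) because Xander is a knave.
- Wendy (knave) says "At least one of us is a knight" - this is FALSE (a lie) because no one is a knight.
- Xander (knave) says "Wendy and I are different types" - this is FALSE (a lie) because Xander is a knave and Wendy is a knave.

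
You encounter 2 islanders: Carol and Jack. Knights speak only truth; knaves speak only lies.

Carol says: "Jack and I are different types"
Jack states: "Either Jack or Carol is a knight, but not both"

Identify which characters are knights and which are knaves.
Carol is a knave.
Jack is a knave.

Verification:
- Carol (knave) says "Jack and I are different types" - this is FALSE (a lie) because Carol is a knave and Jack is a knave.
- Jack (knave) says "Either Jack or Carol is a knight, but not both" - this is FALSE (a lie) because Jack is a knave and Carol is a knave.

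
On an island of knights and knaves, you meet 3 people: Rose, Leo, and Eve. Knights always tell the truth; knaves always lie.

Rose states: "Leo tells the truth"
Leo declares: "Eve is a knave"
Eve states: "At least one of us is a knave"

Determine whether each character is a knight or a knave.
Rose is a knave.
Leo is a knave.
Eve is a knight.

Verification:
- Rose (knave) says "Leo tells the truth" - this is FALSE (a lie) because Leo is a knave.
- Leo (knave) says "Eve is a knave" - this is FALSE (a lie) because Eve is a knight.
- Eve (knight) says "At least one of us is a knave" - this is TRUE because Rose and Leo are knaves.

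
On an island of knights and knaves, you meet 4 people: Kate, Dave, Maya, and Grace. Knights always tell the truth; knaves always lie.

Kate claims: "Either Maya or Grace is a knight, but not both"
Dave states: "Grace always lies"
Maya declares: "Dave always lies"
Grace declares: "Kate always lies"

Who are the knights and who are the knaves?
Kate is a knave.
Dave is a knave.
Maya is a knight.
Grace is a knight.

Verification:
- Kate (knave) says "Either Maya or Grace is a knight, but not both" - this is FALSE (a lie) because Maya is a knight and Grace is a knight.
- Dave (knave) says "Grace always lies" - this is FALSE (a lie) because Grace is a knight.
- Maya (knight) says "Dave always lies" - this is TRUE because Dave is a knave.
- Grace (knight) says "Kate always lies" - this is TRUE because Kate is a knave.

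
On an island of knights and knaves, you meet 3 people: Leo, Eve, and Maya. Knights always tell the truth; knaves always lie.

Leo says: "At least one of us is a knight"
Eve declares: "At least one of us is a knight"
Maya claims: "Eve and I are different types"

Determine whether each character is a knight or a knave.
Leo is a knave.
Eve is a knave.
Maya is a knave.

Verification:
- Leo (knave) says "At least one of us is a knight" - this is FALSE (a lie) because no one is a knight.
- Eve (knave) says "At least one of us is a knight" - this is FALSE (a lie) because no one is a knight.
- Maya (knave) says "Eve and I are different types" - this is FALSE (a lie) because Maya is a knave and Eve is a knave.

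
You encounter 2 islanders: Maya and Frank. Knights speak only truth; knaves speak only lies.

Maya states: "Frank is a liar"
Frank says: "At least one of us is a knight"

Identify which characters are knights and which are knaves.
Maya is a knave.
Frank is a knight.

Verification:
- Maya (knave) says "Frank is a liar" - this is FALSE (a lie) because Frank is a knight.
- Frank (knight) says "At least one of us is a knight" - this is TRUE because Frank is a knight.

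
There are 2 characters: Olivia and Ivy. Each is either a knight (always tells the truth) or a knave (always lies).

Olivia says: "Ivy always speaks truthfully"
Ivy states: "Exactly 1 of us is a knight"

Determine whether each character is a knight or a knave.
Olivia is a knave.
Ivy is a knave.

Verification:
- Olivia (knave) says "Ivy always speaks truthfully" - this is FALSE (a lie) because Ivy is a knave.
- Ivy (knave) says "Exactly 1 of us is a knight" - this is FALSE (a lie) because there are 0 knights.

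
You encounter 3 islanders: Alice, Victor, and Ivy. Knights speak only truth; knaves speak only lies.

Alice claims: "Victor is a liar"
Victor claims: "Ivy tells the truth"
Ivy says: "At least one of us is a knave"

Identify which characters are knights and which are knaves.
Alice is a knave.
Victor is a knight.
Ivy is a knight.

Verification:
- Alice (knave) says "Victor is a liar" - this is FALSE (a lie) because Victor is a knight.
- Victor (knight) says "Ivy tells the truth" - this is TRUE because Ivy is a knight.
- Ivy (knight) says "At least one of us is a knave" - this is TRUE because Alice is a knave.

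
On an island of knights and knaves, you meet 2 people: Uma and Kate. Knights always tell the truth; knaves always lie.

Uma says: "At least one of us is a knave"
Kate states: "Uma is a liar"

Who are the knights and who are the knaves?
Uma is a knight.
Kate is a knave.

Verification:
- Uma (knight) says "At least one of us is a knave" - this is TRUE because Kate is a knave.
- Kate (knave) says "Uma is a liar" - this is FALSE (a lie) because Uma is a knight.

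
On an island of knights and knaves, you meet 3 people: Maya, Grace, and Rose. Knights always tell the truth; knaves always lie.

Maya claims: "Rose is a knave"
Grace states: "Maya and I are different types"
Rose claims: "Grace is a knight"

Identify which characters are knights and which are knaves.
Maya is a knave.
Grace is a knight.
Rose is a knight.

Verification:
- Maya (knave) says "Rose is a knave" - this is FALSE (a lie) because Rose is a knight.
- Grace (knight) says "Maya and I are different types" - this is TRUE because Grace is a knight and Maya is a knave.
- Rose (knight) says "Grace is a knight" - this is TRUE because Grace is a knight.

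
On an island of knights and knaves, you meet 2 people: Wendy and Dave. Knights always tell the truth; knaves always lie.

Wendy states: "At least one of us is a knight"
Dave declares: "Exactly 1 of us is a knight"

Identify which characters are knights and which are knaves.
Wendy is a knave.
Dave is a knave.

Verification:
- Wendy (knave) says "At least one of us is a knight" - this is FALSE (a lie) because no one is a knight.
- Dave (knave) says "Exactly 1 of us is a knight" - this is FALSE (a lie) because there are 0 knights.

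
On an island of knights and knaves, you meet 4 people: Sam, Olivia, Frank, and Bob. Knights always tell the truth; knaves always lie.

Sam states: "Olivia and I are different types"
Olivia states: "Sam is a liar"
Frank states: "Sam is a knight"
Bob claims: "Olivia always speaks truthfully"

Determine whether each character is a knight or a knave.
Sam is a knight.
Olivia is a knave.
Frank is a knight.
Bob is a knave.

Verification:
- Sam (knight) says "Olivia and I are different types" - this is TRUE because Sam is a knight and Olivia is a knave.
- Olivia (knave) says "Sam is a liar" - this is FALSE (a lie) because Sam is a knight.
- Frank (knight) says "Sam is a knight" - this is TRUE because Sam is a knight.
- Bob (knave) says "Olivia always speaks truthfully" - this is FALSE (a lie) because Olivia is a knave.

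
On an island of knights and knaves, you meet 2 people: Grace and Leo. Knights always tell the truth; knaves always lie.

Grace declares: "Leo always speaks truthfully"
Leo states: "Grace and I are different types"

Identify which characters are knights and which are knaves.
Grace is a knave.
Leo is a knave.

Verification:
- Grace (knave) says "Leo always speaks truthfully" - this is FALSE (a lie) because Leo is a knave.
- Leo (knave) says "Grace and I are different types" - this is FALSE (a lie) because Leo is a knave and Grace is a knave.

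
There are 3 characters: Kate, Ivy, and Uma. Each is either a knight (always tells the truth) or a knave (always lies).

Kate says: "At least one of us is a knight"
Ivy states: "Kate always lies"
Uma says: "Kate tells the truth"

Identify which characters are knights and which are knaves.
Kate is a knight.
Ivy is a knave.
Uma is a knight.

Verification:
- Kate (knight) says "At least one of us is a knight" - this is TRUE because Kate and Uma are knights.
- Ivy (knave) says "Kate always lies" - this is FALSE (a lie) because Kate is a knight.
- Uma (knight) says "Kate tells the truth" - this is TRUE because Kate is a knight.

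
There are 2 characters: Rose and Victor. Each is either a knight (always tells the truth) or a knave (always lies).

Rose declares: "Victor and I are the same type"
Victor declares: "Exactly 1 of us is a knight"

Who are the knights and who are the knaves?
Rose is a knave.
Victor is a knight.

Verification:
- Rose (knave) says "Victor and I are the same type" - this is FALSE (a lie) because Rose is a knave and Victor is a knight.
- Victor (knight) says "Exactly 1 of us is a knight" - this is TRUE because there are 1 knights.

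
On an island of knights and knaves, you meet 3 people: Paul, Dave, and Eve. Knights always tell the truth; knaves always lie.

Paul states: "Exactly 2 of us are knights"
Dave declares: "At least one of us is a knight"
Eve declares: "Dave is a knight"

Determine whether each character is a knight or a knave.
Paul is a knave.
Dave is a knave.
Eve is a knave.

Verification:
- Paul (knave) says "Exactly 2 of us are knights" - this is FALSE (a lie) because there are 0 knights.
- Dave (knave) says "At least one of us is a knight" - this is FALSE (a lie) because no one is a knight.
- Eve (knave) says "Dave is a knight" - this is FALSE (a lie) because Dave is a knave.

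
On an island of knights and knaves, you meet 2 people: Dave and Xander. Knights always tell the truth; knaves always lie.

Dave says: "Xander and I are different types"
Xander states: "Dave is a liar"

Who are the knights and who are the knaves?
Dave is a knight.
Xander is a knave.

Verification:
- Dave (knight) says "Xander and I are different types" - this is TRUE because Dave is a knight and Xander is a knave.
- Xander (knave) says "Dave is a liar" - this is FALSE (a lie) because Dave is a knight.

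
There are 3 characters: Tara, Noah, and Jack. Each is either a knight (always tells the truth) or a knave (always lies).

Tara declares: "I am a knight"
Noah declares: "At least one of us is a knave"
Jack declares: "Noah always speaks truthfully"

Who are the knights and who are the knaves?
Tara is a knave.
Noah is a knight.
Jack is a knight.

Verification:
- Tara (knave) says "I am a knight" - this is FALSE (a lie) because Tara is a knave.
- Noah (knight) says "At least one of us is a knave" - this is TRUE because Tara is a knave.
- Jack (knight) says "Noah always speaks truthfully" - this is TRUE because Noah is a knight.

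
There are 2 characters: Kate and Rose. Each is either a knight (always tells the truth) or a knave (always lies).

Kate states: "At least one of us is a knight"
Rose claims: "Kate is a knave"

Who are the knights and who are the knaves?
Kate is a knight.
Rose is a knave.

Verification:
- Kate (knight) says "At least one of us is a knight" - this is TRUE because Kate is a knight.
- Rose (knave) says "Kate is a knave" - this is FALSE (a lie) because Kate is a knight.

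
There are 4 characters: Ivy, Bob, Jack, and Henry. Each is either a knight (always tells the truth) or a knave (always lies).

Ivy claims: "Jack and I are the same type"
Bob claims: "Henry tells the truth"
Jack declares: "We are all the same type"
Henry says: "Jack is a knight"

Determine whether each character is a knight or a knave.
Ivy is a knight.
Bob is a knight.
Jack is a knight.
Henry is a knight.

Verification:
- Ivy (knight) says "Jack and I are the same type" - this is TRUE because Ivy is a knight and Jack is a knight.
- Bob (knight) says "Henry tells the truth" - this is TRUE because Henry is a knight.
- Jack (knight) says "We are all the same type" - this is TRUE because Ivy, Bob, Jack, and Henry are knights.
- Henry (knight) says "Jack is a knight" - this is TRUE because Jack is a knight.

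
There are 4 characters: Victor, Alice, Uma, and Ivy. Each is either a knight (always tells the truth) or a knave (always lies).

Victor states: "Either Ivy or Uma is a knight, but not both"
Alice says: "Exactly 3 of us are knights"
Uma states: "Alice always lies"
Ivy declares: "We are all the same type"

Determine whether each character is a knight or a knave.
Victor is a knight.
Alice is a knave.
Uma is a knight.
Ivy is a knave.

Verification:
- Victor (knight) says "Either Ivy or Uma is a knight, but not both" - this is TRUE because Ivy is a knave and Uma is a knight.
- Alice (knave) says "Exactly 3 of us are knights" - this is FALSE (a lie) because there are 2 knights.
- Uma (knight) says "Alice always lies" - this is TRUE because Alice is a knave.
- Ivy (knave) says "We are all the same type" - this is FALSE (a lie) because Victor and Uma are knights and Alice and Ivy are knaves.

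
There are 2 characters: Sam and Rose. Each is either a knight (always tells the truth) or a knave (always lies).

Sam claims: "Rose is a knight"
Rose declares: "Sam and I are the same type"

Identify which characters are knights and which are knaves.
Sam is a knight.
Rose is a knight.

Verification:
- Sam (knight) says "Rose is a knight" - this is TRUE because Rose is a knight.
- Rose (knight) says "Sam and I are the same type" - this is TRUE because Rose is a knight and Sam is a knight.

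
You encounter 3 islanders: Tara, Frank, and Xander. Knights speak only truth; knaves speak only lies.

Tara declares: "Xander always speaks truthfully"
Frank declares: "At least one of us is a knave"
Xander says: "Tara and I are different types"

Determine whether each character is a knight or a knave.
Tara is a knave.
Frank is a knight.
Xander is a knave.

Verification:
- Tara (knave) says "Xander always speaks truthfully" - this is FALSE (a lie) because Xander is a knave.
- Frank (knight) says "At least one of us is a knave" - this is TRUE because Tara and Xander are knaves.
- Xander (knave) says "Tara and I are different types" - this is FALSE (a lie) because Xander is a knave and Tara is a knave.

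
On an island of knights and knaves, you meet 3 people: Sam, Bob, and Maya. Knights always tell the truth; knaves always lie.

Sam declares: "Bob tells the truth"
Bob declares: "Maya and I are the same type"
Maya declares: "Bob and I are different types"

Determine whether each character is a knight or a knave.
Sam is a knave.
Bob is a knave.
Maya is a knight.

Verification:
- Sam (knave) says "Bob tells the truth" - this is FALSE (a lie) because Bob is a knave.
- Bob (knave) says "Maya and I are the same type" - this is FALSE (a lie) because Bob is a knave and Maya is a knight.
- Maya (knight) says "Bob and I are different types" - this is TRUE because Maya is a knight and Bob is a knave.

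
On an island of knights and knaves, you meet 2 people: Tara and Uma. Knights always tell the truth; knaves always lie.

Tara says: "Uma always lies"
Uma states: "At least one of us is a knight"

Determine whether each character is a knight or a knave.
Tara is a knave.
Uma is a knight.

Verification:
- Tara (knave) says "Uma always lies" - this is FALSE (a lie) because Uma is a knight.
- Uma (knight) says "At least one of us is a knight" - this is TRUE because Uma is a knight.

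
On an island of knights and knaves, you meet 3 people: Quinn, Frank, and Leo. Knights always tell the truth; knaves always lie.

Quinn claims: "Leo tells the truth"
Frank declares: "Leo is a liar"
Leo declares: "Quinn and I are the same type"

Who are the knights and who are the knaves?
Quinn is a knight.
Frank is a knave.
Leo is a knight.

Verification:
- Quinn (knight) says "Leo tells the truth" - this is TRUE because Leo is a knight.
- Frank (knave) says "Leo is a liar" - this is FALSE (a lie) because Leo is a knight.
- Leo (knight) says "Quinn and I are the same type" - this is TRUE because Leo is a knight and Quinn is a knight.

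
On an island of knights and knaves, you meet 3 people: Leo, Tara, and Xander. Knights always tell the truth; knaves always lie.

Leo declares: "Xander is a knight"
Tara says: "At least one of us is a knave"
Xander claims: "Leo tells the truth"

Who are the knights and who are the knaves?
Leo is a knave.
Tara is a knight.
Xander is a knave.

Verification:
- Leo (knave) says "Xander is a knight" - this is FALSE (a lie) because Xander is a knave.
- Tara (knight) says "At least one of us is a knave" - this is TRUE because Leo and Xander are knaves.
- Xander (knave) says "Leo tells the truth" - this is FALSE (a lie) because Leo is a knave.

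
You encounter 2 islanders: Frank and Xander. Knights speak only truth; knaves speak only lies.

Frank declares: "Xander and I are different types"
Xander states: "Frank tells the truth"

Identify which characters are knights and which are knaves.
Frank is a knave.
Xander is a knave.

Verification:
- Frank (knave) says "Xander and I are different types" - this is FALSE (a lie) because Frank is a knave and Xander is a knave.
- Xander (knave) says "Frank tells the truth" - this is FALSE (a lie) because Frank is a knave.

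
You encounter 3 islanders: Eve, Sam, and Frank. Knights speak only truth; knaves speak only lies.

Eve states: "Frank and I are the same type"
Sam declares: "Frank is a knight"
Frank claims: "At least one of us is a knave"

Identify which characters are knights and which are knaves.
Eve is a knave.
Sam is a knight.
Frank is a knight.

Verification:
- Eve (knave) says "Frank and I are the same type" - this is FALSE (a lie) because Eve is a knave and Frank is a knight.
- Sam (knight) says "Frank is a knight" - this is TRUE because Frank is a knight.
- Frank (knight) says "At least one of us is a knave" - this is TRUE because Eve is a knave.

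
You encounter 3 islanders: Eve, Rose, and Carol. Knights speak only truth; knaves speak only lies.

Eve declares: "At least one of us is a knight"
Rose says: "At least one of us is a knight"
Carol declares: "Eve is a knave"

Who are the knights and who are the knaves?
Eve is a knight.
Rose is a knight.
Carol is a knave.

Verification:
- Eve (knight) says "At least one of us is a knight" - this is TRUE because Eve and Rose are knights.
- Rose (knight) says "At least one of us is a knight" - this is TRUE because Eve and Rose are knights.
- Carol (knave) says "Eve is a knave" - this is FALSE (a lie) because Eve is a knight.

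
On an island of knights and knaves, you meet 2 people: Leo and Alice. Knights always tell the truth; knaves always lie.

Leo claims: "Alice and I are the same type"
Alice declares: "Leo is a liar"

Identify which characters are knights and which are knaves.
Leo is a knave.
Alice is a knight.

Verification:
- Leo (knave) says "Alice and I are the same type" - this is FALSE (a lie) because Leo is a knave and Alice is a knight.
- Alice (knight) says "Leo is a liar" - this is TRUE because Leo is a knave.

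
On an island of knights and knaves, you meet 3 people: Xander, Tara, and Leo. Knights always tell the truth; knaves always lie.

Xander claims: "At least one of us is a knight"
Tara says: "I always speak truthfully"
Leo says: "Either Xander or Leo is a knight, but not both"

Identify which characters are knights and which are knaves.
Xander is a knave.
Tara is a knave.
Leo is a knave.

Verification:
- Xander (knave) says "At least one of us is a knight" - this is FALSE (a lie) because no one is a knight.
- Tara (knave) says "I always speak truthfully" - this is FALSE (a lie) because Tara is a knave.
- Leo (knave) says "Either Xander or Leo is a knight, but not both" - this is FALSE (a lie) because Xander is a knave and Leo is a knave.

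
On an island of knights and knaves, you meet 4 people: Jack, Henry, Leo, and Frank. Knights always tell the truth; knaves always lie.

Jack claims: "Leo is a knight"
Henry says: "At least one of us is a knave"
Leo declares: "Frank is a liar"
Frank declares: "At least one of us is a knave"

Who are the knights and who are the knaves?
Jack is a knave.
Henry is a knight.
Leo is a knave.
Frank is a knight.

Verification:
- Jack (knave) says "Leo is a knight" - this is FALSE (a lie) because Leo is a knave.
- Henry (knight) says "At least one of us is a knave" - this is TRUE because Jack and Leo are knaves.
- Leo (knave) says "Frank is a liar" - this is FALSE (a lie) because Frank is a knight.
- Frank (knight) says "At least one of us is a knave" - this is TRUE because Jack and Leo are knaves.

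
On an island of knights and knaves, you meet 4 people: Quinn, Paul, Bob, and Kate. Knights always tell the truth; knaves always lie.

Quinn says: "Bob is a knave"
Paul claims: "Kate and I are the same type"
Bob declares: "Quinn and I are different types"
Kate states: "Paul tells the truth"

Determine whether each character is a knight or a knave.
Quinn is a knave.
Paul is a knight.
Bob is a knight.
Kate is a knight.

Verification:
- Quinn (knave) says "Bob is a knave" - this is FALSE (a lie) because Bob is a knight.
- Paul (knight) says "Kate and I are the same type" - this is TRUE because Paul is a knight and Kate is a knight.
- Bob (knight) says "Quinn and I are different types" - this is TRUE because Bob is a knight and Quinn is a knave.
- Kate (knight) says "Paul tells the truth" - this is TRUE because Paul is a knight.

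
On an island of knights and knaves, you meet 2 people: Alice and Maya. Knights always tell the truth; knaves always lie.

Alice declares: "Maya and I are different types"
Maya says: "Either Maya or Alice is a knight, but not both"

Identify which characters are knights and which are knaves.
Alice is a knave.
Maya is a knave.

Verification:
- Alice (knave) says "Maya and I are different types" - this is FALSE (a lie) because Alice is a knave and Maya is a knave.
- Maya (knave) says "Either Maya or Alice is a knight, but not both" - this is FALSE (a lie) because Maya is a knave and Alice is a knave.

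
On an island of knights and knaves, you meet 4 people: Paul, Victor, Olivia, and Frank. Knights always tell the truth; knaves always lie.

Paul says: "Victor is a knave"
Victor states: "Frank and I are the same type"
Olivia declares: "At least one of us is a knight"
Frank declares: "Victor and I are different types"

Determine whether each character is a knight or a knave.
Paul is a knight.
Victor is a knave.
Olivia is a knight.
Frank is a knight.

Verification:
- Paul (knight) says "Victor is a knave" - this is TRUE because Victor is a knave.
- Victor (knave) says "Frank and I are the same type" - this is FALSE (a lie) because Victor is a knave and Frank is a knight.
- Olivia (knight) says "At least one of us is a knight" - this is TRUE because Paul, Olivia, and Frank are knights.
- Frank (knight) says "Victor and I are different types" - this is TRUE because Frank is a knight and Victor is a knave.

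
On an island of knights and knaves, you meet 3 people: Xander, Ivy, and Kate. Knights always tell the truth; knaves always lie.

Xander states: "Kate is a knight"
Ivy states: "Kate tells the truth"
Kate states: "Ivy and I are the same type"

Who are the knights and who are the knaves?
Xander is a knight.
Ivy is a knight.
Kate is a knight.

Verification:
- Xander (knight) says "Kate is a knight" - this is TRUE because Kate is a knight.
- Ivy (knight) says "Kate tells the truth" - this is TRUE because Kate is a knight.
- Kate (knight) says "Ivy and I are the same type" - this is TRUE because Kate is a knight and Ivy is a knight.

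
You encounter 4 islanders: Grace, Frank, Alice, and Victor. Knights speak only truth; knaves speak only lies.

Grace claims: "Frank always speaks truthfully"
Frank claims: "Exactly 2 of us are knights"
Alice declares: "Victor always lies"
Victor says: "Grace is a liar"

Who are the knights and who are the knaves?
Grace is a knave.
Frank is a knave.
Alice is a knave.
Victor is a knight.

Verification:
- Grace (knave) says "Frank always speaks truthfully" - this is FALSE (a lie) because Frank is a knave.
- Frank (knave) says "Exactly 2 of us are knights" - this is FALSE (a lie) because there are 1 knights.
- Alice (knave) says "Victor always lies" - this is FALSE (a lie) because Victor is a knight.
- Victor (knight) says "Grace is a liar" - this is TRUE because Grace is a knave.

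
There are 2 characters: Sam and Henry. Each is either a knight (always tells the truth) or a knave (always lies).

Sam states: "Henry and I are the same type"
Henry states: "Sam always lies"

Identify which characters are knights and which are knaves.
Sam is a knave.
Henry is a knight.

Verification:
- Sam (knave) says "Henry and I are the same type" - this is FALSE (a lie) because Sam is a knave and Henry is a knight.
- Henry (knight) says "Sam always lies" - this is TRUE because Sam is a knave.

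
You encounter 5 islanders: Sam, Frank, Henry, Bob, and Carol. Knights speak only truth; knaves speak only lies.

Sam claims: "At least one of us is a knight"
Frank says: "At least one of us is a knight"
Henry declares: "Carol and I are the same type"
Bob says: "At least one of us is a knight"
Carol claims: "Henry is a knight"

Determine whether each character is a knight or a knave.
Sam is a knight.
Frank is a knight.
Henry is a knight.
Bob is a knight.
Carol is a knight.

Verification:
- Sam (knight) says "At least one of us is a knight" - this is TRUE because Sam, Frank, Henry, Bob, and Carol are knights.
- Frank (knight) says "At least one of us is a knight" - this is TRUE because Sam, Frank, Henry, Bob, and Carol are knights.
- Henry (knight) says "Carol and I are the same type" - this is TRUE because Henry is a knight and Carol is a knight.
- Bob (knight) says "At least one of us is a knight" - this is TRUE because Sam, Frank, Henry, Bob, and Carol are knights.
- Carol (knight) says "Henry is a knight" - this is TRUE because Henry is a knight.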